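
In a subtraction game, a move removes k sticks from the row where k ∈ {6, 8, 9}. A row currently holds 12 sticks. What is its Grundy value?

Grundy values for subtraction set {6, 8, 9}:
k:     0  1  2  3  4  5  6  7  8  9 10 11 12
g(k):  0  0  0  0  0  0  1  1  1  1  1  1  2
So g(12) = 2.

2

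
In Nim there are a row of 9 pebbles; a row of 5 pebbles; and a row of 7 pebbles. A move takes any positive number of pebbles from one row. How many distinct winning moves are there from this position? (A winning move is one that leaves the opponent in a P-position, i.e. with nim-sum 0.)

Compute the nim-sum pairwise:
9 ^ 5 = 12
12 ^ 7 = 11
The overall nim-sum is X = 11. A row of size p has a winning move iff p XOR X < p (reduce it to p XOR X).
  9: 9 XOR 11 = 2 < 9 — winning move (to 2).
  5: 5 XOR 11 = 14 ≥ 5 — no move.
  7: 7 XOR 11 = 12 ≥ 7 — no move.
That gives 1 winning move.

1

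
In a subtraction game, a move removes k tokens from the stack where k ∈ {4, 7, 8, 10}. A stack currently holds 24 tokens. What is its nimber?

2

Compute g(0), g(1), … for moves {4, 7, 8, 10}:
k:     0  1  2  3  4  5  6  7  8  9 10 11 12 13 14 15 16 17 18 19 20 21 22 23 24
g(k):  0  0  0  0  1  1  1  1  2  2  2  2  3  3  0  0  0  0  1  1  1  1  2  2  2
So g(24) = 2.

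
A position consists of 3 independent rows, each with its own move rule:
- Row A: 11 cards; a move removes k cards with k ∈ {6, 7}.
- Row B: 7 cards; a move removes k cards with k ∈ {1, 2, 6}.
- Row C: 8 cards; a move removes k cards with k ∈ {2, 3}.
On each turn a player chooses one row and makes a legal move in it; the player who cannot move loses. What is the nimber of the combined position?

For row A, compute g(0), g(1), … with moves {6, 7}:
g(0) = mex{} = 0
g(1) = mex{} = 0
g(2) = mex{} = 0
g(3) = mex{} = 0
g(4) = mex{} = 0
g(5) = mex{} = 0
g(6) = mex{0} = 1
g(7) = mex{0} = 1
g(8) = mex{0} = 1
g(9) = mex{0} = 1
g(10) = mex{0} = 1
g(11) = mex{0} = 1
So g(11) = 1.
Build the Grundy sequence for row B with g(k) = mex{g(k−s) : s ∈ {1, 2, 6}, s ≤ k}:
k:     0  1  2  3  4  5  6  7
g(k):  0  1  2  0  1  2  3  0
So g(7) = 0.
Grundy values for row C (subtraction set {2, 3}):
g(0) = mex{} = 0
g(1) = mex{} = 0
g(2) = mex{0} = 1
g(3) = mex{0} = 1
g(4) = mex{0,1} = 2
g(5) = mex{1} = 0
g(6) = mex{1,2} = 0
g(7) = mex{0,2} = 1
g(8) = mex{0} = 1
So g(8) = 1.
The value of a disjunctive sum is the nim-sum of the parts.
Combined value = 1 ⊕ 0 ⊕ 1 = 0.

0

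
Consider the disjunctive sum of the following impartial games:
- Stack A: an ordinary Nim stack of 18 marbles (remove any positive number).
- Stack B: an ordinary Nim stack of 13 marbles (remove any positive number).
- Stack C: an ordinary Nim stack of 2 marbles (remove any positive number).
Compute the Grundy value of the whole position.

29

Stack A is a plain Nim stack of size 18, so its Grundy value is 18.
Stack B is a plain Nim stack of size 13, so its Grundy value is 13.
Stack C is a plain Nim stack of size 2, so its Grundy value is 2.
By the Sprague-Grundy theorem, the Grundy value of a sum of independent games is the XOR of the component values.
Combined value = 18 XOR 13 XOR 2 = 29.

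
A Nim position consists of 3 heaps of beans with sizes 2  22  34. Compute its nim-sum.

54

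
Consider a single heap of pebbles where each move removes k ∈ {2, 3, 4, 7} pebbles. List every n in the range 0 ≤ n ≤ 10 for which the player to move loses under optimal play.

Compute g(0), g(1), … for moves {2, 3, 4, 7}:
g(0) = mex{} = 0
g(1) = mex{} = 0
g(2) = mex{0} = 1
g(3) = mex{0} = 1
g(4) = mex{0,1} = 2
g(5) = mex{0,1} = 2
g(6) = mex{1,2} = 0
g(7) = mex{0,1,2} = 3
g(8) = mex{0,2} = 1
g(9) = mex{0,1,2,3} = 4
g(10) = mex{0,1,3} = 2
The P-positions (g = 0) in 0..10 are 0, 1, 6.

0, 1, 6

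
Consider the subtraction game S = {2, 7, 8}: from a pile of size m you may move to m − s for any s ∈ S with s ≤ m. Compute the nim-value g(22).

Grundy values for subtraction set {2, 7, 8}:
k:     0  1  2  3  4  5  6  7  8  9 10 11 12 13 14 15 16 17 18 19 20 21 22
g(k):  0  0  1  1  0  0  1  1  2  2  0  3  1  2  0  0  1  1  2  0  0  1  1
So g(22) = 1.

1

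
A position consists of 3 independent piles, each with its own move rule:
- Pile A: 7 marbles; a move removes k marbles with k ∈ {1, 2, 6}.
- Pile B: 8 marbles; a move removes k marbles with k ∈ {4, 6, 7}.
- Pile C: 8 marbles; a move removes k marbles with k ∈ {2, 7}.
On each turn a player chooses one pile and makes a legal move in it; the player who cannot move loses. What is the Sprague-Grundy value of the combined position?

Grundy values for pile A (subtraction set {1, 2, 6}):
k:     0  1  2  3  4  5  6  7
g(k):  0  1  2  0  1  2  3  0
So g(7) = 0.
Build the Grundy sequence for pile B with g(k) = mex{g(k−s) : s ∈ {4, 6, 7}, s ≤ k}:
g(0) = mex{} = 0
g(1) = mex{} = 0
g(2) = mex{} = 0
g(3) = mex{} = 0
g(4) = mex{0} = 1
g(5) = mex{0} = 1
g(6) = mex{0} = 1
g(7) = mex{0} = 1
g(8) = mex{0,1} = 2
So g(8) = 2.
Build the Grundy sequence for pile C with g(k) = mex{g(k−s) : s ∈ {2, 7}, s ≤ k}:
k:     0  1  2  3  4  5  6  7  8
g(k):  0  0  1  1  0  0  1  1  2
So g(8) = 2.
The value of a disjunctive sum is the nim-sum of the parts.
Combined value = 0 ⊕ 2 ⊕ 2 = 0.

0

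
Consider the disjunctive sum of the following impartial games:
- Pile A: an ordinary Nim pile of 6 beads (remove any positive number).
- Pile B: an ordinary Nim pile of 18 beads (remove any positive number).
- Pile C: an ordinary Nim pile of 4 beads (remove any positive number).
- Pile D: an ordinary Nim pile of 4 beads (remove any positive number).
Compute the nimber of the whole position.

20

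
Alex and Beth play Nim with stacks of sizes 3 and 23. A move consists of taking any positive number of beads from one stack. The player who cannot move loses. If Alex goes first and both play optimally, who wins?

Nim-sum: 3 XOR 23 = 20.
The nim-sum is 20 ≠ 0, so this is an N-position: the player to move can win; Alex has a winning move.

Alex wins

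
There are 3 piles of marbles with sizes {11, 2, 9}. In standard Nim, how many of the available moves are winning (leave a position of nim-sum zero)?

0

Nim-sum: 11 XOR 2 XOR 9 = 0.
The nim-sum is already 0, so every move leaves a nonzero nim-sum — there are no winning moves.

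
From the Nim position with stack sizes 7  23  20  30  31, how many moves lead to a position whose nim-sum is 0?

Nim-sum: 7 ^ 23 ^ 20 ^ 30 ^ 31 = 5.
The overall nim-sum is X = 5. A stack of size p has a winning move iff p XOR X < p (reduce it to p XOR X).
  7: 7 XOR 5 = 2 < 7 — winning move (to 2).
  23: 23 XOR 5 = 18 < 23 — winning move (to 18).
  20: 20 XOR 5 = 17 < 20 — winning move (to 17).
  30: 30 XOR 5 = 27 < 30 — winning move (to 27).
  31: 31 XOR 5 = 26 < 31 — winning move (to 26).
That gives 5 winning moves.

5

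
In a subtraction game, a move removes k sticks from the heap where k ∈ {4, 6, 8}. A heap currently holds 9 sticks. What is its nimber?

2

Compute g(0), g(1), … for moves {4, 6, 8}:
k:     0  1  2  3  4  5  6  7  8  9
g(k):  0  0  0  0  1  1  1  1  2  2
So g(9) = 2.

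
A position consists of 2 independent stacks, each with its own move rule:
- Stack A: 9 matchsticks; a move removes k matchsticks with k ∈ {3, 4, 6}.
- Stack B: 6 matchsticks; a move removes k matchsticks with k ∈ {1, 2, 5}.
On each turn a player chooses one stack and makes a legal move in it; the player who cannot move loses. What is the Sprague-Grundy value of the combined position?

0

For stack A, compute g(0), g(1), … with moves {3, 4, 6}:
g(0) = mex{} = 0
g(1) = mex{} = 0
g(2) = mex{} = 0
g(3) = mex{0} = 1
g(4) = mex{0} = 1
g(5) = mex{0} = 1
g(6) = mex{0,1} = 2
g(7) = mex{0,1} = 2
g(8) = mex{0,1} = 2
g(9) = mex{1,2} = 0
So g(9) = 0.
Grundy values for stack B (subtraction set {1, 2, 5}):
g(0) = mex{} = 0
g(1) = mex{0} = 1
g(2) = mex{0,1} = 2
g(3) = mex{1,2} = 0
g(4) = mex{0,2} = 1
g(5) = mex{0,1} = 2
g(6) = mex{1,2} = 0
So g(6) = 0.
The value of a disjunctive sum is the nim-sum of the parts.
Combined value = 0 ⊕ 0 = 0.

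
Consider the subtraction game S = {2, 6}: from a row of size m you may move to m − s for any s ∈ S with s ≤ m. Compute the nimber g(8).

Grundy values for subtraction set {2, 6}:
g(0) = mex{} = 0
g(1) = mex{} = 0
g(2) = mex{0} = 1
g(3) = mex{0} = 1
g(4) = mex{1} = 0
g(5) = mex{1} = 0
g(6) = mex{0} = 1
g(7) = mex{0} = 1
g(8) = mex{1} = 0
So g(8) = 0.

0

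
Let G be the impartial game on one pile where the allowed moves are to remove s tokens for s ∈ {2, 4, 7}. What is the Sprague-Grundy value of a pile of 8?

1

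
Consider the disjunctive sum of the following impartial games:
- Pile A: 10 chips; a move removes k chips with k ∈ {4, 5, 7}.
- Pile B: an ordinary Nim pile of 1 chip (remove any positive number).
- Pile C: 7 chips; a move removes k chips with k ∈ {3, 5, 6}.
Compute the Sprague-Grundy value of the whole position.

Grundy values for pile A (subtraction set {4, 5, 7}):
k:     0  1  2  3  4  5  6  7  8  9 10
g(k):  0  0  0  0  1  1  1  1  2  2  2
So g(10) = 2.
Pile B is a plain Nim pile of size 1, so its Grundy value is 1.
Grundy values for pile C (subtraction set {3, 5, 6}):
k:     0  1  2  3  4  5  6  7
g(k):  0  0  0  1  1  1  2  2
So g(7) = 2.
The value of a disjunctive sum is the nim-sum of the parts.
Combined value = 2 ⊕ 1 ⊕ 2 = 1.

1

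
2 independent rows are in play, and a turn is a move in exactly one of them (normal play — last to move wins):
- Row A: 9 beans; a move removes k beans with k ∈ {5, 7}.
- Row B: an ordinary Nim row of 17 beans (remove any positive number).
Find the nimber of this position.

Build the Grundy sequence for row A with g(k) = mex{g(k−s) : s ∈ {5, 7}, s ≤ k}:
g(0) = mex{} = 0
g(1) = mex{} = 0
g(2) = mex{} = 0
g(3) = mex{} = 0
g(4) = mex{} = 0
g(5) = mex{0} = 1
g(6) = mex{0} = 1
g(7) = mex{0} = 1
g(8) = mex{0} = 1
g(9) = mex{0} = 1
So g(9) = 1.
Row B is a plain Nim row of size 17, so its Grundy value is 17.
By the Sprague-Grundy theorem, the Grundy value of a sum of independent games is the XOR of the component values.
Combined value = 1 ⊕ 17 = 16.

16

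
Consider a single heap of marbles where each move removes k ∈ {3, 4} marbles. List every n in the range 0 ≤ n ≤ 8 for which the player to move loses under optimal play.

0, 1, 2, 7, 8

Compute g(0), g(1), … for moves {3, 4}:
g(0) = mex{} = 0
g(1) = mex{} = 0
g(2) = mex{} = 0
g(3) = mex{0} = 1
g(4) = mex{0} = 1
g(5) = mex{0} = 1
g(6) = mex{0,1} = 2
g(7) = mex{1} = 0
g(8) = mex{1} = 0
The P-positions (g = 0) in 0..8 are 0, 1, 2, 7, 8.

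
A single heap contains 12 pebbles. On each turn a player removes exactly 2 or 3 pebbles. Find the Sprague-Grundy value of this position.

Build the Grundy sequence with g(k) = mex{g(k−s) : s ∈ {2, 3}, s ≤ k}:
k:     0  1  2  3  4  5  6  7  8  9 10 11 12
g(k):  0  0  1  1  2  0  0  1  1  2  0  0  1
So g(12) = 1.

1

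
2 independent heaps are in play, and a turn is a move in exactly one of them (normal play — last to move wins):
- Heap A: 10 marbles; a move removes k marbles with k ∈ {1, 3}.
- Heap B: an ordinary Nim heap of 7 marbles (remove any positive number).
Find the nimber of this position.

7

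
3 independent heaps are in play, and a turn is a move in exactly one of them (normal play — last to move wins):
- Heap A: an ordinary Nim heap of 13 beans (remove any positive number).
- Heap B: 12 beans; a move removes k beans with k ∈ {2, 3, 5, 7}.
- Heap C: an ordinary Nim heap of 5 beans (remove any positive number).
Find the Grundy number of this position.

Heap A is a plain Nim heap of size 13, so its Grundy value is 13.
Grundy values for heap B (subtraction set {2, 3, 5, 7}):
g(0) = mex{} = 0
g(1) = mex{} = 0
g(2) = mex{0} = 1
g(3) = mex{0} = 1
g(4) = mex{0,1} = 2
g(5) = mex{0,1} = 2
g(6) = mex{0,1,2} = 3
g(7) = mex{0,1,2} = 3
g(8) = mex{0,1,2,3} = 4
g(9) = mex{1,2,3} = 0
g(10) = mex{1,2,3,4} = 0
g(11) = mex{0,2,3,4} = 1
g(12) = mex{0,2,3} = 1
So g(12) = 1.
Heap C is a plain Nim heap of size 5, so its Grundy value is 5.
By the Sprague-Grundy theorem, the Grundy value of a sum of independent games is the XOR of the component values.
Combined value = 13 XOR 1 XOR 5 = 9.

9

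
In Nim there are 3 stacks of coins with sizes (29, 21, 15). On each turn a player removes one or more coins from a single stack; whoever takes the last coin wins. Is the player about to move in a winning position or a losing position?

Compute the nim-sum pairwise:
29 ⊕ 21 = 8
8 ⊕ 15 = 7
The nim-sum is 7 ≠ 0, so this is an N-position: the player to move can win.

Winning position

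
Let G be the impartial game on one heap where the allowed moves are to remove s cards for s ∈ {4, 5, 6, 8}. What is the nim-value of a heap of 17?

Build the Grundy sequence with g(k) = mex{g(k−s) : s ∈ {4, 5, 6, 8}, s ≤ k}:
k:     0  1  2  3  4  5  6  7  8  9 10 11 12 13 14 15 16 17
g(k):  0  0  0  0  1  1  1  1  2  2  2  2  0  0  0  0  1  1
So g(17) = 1.

1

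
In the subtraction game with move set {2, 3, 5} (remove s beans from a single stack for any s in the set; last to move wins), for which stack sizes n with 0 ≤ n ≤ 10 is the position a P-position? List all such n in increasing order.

0, 1, 7, 8

Grundy values for subtraction set {2, 3, 5}:
g(0) = mex{} = 0
g(1) = mex{} = 0
g(2) = mex{0} = 1
g(3) = mex{0} = 1
g(4) = mex{0,1} = 2
g(5) = mex{0,1} = 2
g(6) = mex{0,1,2} = 3
g(7) = mex{1,2} = 0
g(8) = mex{1,2,3} = 0
g(9) = mex{0,2,3} = 1
g(10) = mex{0,2} = 1
The P-positions (g = 0) in 0..10 are 0, 1, 7, 8.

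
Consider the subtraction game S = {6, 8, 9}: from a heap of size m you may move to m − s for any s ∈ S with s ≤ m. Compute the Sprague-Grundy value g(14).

2

Grundy values for subtraction set {6, 8, 9}:
k:     0  1  2  3  4  5  6  7  8  9 10 11 12 13 14
g(k):  0  0  0  0  0  0  1  1  1  1  1  1  2  2  2
So g(14) = 2.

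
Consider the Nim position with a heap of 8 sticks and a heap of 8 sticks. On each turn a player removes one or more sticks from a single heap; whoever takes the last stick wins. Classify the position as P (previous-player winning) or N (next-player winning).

In binary:
  1000  (8)
  1000  (8)
  ----
  0000  (0)
The nim-sum is 0, so this is a P-position: the player to move is in a losing position under optimal play.

P-position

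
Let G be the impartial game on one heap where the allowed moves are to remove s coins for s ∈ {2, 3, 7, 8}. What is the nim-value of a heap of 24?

2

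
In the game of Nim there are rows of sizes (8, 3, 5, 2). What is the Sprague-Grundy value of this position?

Nim-sum: 8 ^ 3 ^ 5 ^ 2 = 12.

12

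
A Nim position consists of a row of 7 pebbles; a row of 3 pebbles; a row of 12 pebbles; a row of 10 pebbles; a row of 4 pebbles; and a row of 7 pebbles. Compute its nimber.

1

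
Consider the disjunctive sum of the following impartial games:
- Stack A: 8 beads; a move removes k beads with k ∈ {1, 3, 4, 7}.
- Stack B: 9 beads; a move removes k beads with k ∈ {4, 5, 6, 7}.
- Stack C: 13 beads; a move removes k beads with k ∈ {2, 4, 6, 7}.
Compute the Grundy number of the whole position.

0

Build the Grundy sequence for stack A with g(k) = mex{g(k−s) : s ∈ {1, 3, 4, 7}, s ≤ k}:
k:     0  1  2  3  4  5  6  7  8
g(k):  0  1  0  1  2  3  2  3  0
So g(8) = 0.
Build the Grundy sequence for stack B with g(k) = mex{g(k−s) : s ∈ {4, 5, 6, 7}, s ≤ k}:
g(0) = mex{} = 0
g(1) = mex{} = 0
g(2) = mex{} = 0
g(3) = mex{} = 0
g(4) = mex{0} = 1
g(5) = mex{0} = 1
g(6) = mex{0} = 1
g(7) = mex{0} = 1
g(8) = mex{0,1} = 2
g(9) = mex{0,1} = 2
So g(9) = 2.
For stack C, compute g(0), g(1), … with moves {2, 4, 6, 7}:
k:     0  1  2  3  4  5  6  7  8  9 10 11 12 13
g(k):  0  0  1  1  2  2  3  3  4  0  0  1  1  2
So g(13) = 2.
By the Sprague-Grundy theorem, the Grundy value of a sum of independent games is the XOR of the component values.
Combined value = 0 XOR 2 XOR 2 = 0.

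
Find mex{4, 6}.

0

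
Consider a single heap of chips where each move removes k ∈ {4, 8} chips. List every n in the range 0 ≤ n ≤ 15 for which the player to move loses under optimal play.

0, 1, 2, 3, 12, 13, 14, 15

Compute g(0), g(1), … for moves {4, 8}:
k:     0  1  2  3  4  5  6  7  8  9 10 11 12 13 14 15
g(k):  0  0  0  0  1  1  1  1  2  2  2  2  0  0  0  0
The P-positions (g = 0) in 0..15 are 0, 1, 2, 3, 12, 13, 14, 15.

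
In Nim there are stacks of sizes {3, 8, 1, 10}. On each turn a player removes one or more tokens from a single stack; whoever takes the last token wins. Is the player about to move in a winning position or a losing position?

Losing position

Write each in binary and XOR column by column:
  0011  (3)
  1000  (8)
  0001  (1)
  1010  (10)
  ----
  0000  (0)
The nim-sum is 0, so this is a P-position: the player to move is in a losing position under optimal play.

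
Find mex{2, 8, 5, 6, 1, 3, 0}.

4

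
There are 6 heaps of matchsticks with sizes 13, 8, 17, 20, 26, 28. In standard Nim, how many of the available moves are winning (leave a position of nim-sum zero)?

Bitwise XOR of the heap sizes:
  01101  (13)
  01000  (8)
  10001  (17)
  10100  (20)
  11010  (26)
  11100  (28)
  -----
  00110  (6)
The overall nim-sum is X = 6. A heap of size p has a winning move iff p XOR X < p (reduce it to p XOR X).
  13: 13 XOR 6 = 11 < 13 — winning move (to 11).
  8: 8 XOR 6 = 14 ≥ 8 — no move.
  17: 17 XOR 6 = 23 ≥ 17 — no move.
  20: 20 XOR 6 = 18 < 20 — winning move (to 18).
  26: 26 XOR 6 = 28 ≥ 26 — no move.
  28: 28 XOR 6 = 26 < 28 — winning move (to 26).
That gives 3 winning moves.

3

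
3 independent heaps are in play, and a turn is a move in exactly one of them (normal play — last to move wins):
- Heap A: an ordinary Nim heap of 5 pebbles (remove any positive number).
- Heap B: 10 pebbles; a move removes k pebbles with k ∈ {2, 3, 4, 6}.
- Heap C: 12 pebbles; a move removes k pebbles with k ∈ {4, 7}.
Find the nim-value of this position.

Heap A is a plain Nim heap of size 5, so its Grundy value is 5.
For heap B, compute g(0), g(1), … with moves {2, 3, 4, 6}:
k:     0  1  2  3  4  5  6  7  8  9 10
g(k):  0  0  1  1  2  2  3  3  0  0  1
So g(10) = 1.
For heap C, compute g(0), g(1), … with moves {4, 7}:
k:     0  1  2  3  4  5  6  7  8  9 10 11 12
g(k):  0  0  0  0  1  1  1  1  2  2  2  0  0
So g(12) = 0.
The value of a disjunctive sum is the nim-sum of the parts.
Combined value = 5 XOR 1 XOR 0 = 4.

4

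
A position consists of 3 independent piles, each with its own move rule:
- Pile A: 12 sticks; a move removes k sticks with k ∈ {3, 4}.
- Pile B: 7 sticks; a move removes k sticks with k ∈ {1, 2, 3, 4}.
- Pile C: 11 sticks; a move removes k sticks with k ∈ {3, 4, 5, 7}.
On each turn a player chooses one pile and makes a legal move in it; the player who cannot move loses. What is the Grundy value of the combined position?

3

For pile A, compute g(0), g(1), … with moves {3, 4}:
g(0) = mex{} = 0
g(1) = mex{} = 0
g(2) = mex{} = 0
g(3) = mex{0} = 1
g(4) = mex{0} = 1
g(5) = mex{0} = 1
g(6) = mex{0,1} = 2
g(7) = mex{1} = 0
g(8) = mex{1} = 0
g(9) = mex{1,2} = 0
g(10) = mex{0,2} = 1
g(11) = mex{0} = 1
g(12) = mex{0} = 1
So g(12) = 1.
Grundy values for pile B (subtraction set {1, 2, 3, 4}):
g(0) = mex{} = 0
g(1) = mex{0} = 1
g(2) = mex{0,1} = 2
g(3) = mex{0,1,2} = 3
g(4) = mex{0,1,2,3} = 4
g(5) = mex{1,2,3,4} = 0
g(6) = mex{0,2,3,4} = 1
g(7) = mex{0,1,3,4} = 2
So g(7) = 2.
Build the Grundy sequence for pile C with g(k) = mex{g(k−s) : s ∈ {3, 4, 5, 7}, s ≤ k}:
k:     0  1  2  3  4  5  6  7  8  9 10 11
g(k):  0  0  0  1  1  1  2  2  2  3  0  0
So g(11) = 0.
By the Sprague-Grundy theorem, the Grundy value of a sum of independent games is the XOR of the component values.
Combined value = 1 ⊕ 2 ⊕ 0 = 3.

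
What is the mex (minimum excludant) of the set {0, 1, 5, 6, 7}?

2

The values 0, 1 are all present; 2 is the first non-negative integer missing from the set.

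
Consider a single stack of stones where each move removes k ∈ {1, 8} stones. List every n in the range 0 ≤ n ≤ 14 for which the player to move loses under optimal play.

0, 2, 4, 6, 9, 11, 13

Build the Grundy sequence with g(k) = mex{g(k−s) : s ∈ {1, 8}, s ≤ k}:
g(0) = mex{} = 0
g(1) = mex{0} = 1
g(2) = mex{1} = 0
g(3) = mex{0} = 1
g(4) = mex{1} = 0
g(5) = mex{0} = 1
g(6) = mex{1} = 0
g(7) = mex{0} = 1
g(8) = mex{0,1} = 2
g(9) = mex{1,2} = 0
g(10) = mex{0} = 1
g(11) = mex{1} = 0
g(12) = mex{0} = 1
g(13) = mex{1} = 0
g(14) = mex{0} = 1
The P-positions (g = 0) in 0..14 are 0, 2, 4, 6, 9, 11, 13.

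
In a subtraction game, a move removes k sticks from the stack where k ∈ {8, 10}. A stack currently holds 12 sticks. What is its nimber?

Build the Grundy sequence with g(k) = mex{g(k−s) : s ∈ {8, 10}, s ≤ k}:
k:     0  1  2  3  4  5  6  7  8  9 10 11 12
g(k):  0  0  0  0  0  0  0  0  1  1  1  1  1
So g(12) = 1.

1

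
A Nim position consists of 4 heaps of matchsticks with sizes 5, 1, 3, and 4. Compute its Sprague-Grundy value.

Write each in binary and XOR column by column:
  101  (5)
  001  (1)
  011  (3)
  100  (4)
  ---
  011  (3)

3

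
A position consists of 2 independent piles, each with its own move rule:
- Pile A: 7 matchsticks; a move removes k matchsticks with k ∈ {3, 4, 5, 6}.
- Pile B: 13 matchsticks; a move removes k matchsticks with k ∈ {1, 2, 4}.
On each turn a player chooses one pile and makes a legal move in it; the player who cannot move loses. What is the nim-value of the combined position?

3

For pile A, compute g(0), g(1), … with moves {3, 4, 5, 6}:
k:     0  1  2  3  4  5  6  7
g(k):  0  0  0  1  1  1  2  2
So g(7) = 2.
Build the Grundy sequence for pile B with g(k) = mex{g(k−s) : s ∈ {1, 2, 4}, s ≤ k}:
g(0) = mex{} = 0
g(1) = mex{0} = 1
g(2) = mex{0,1} = 2
g(3) = mex{1,2} = 0
g(4) = mex{0,2} = 1
g(5) = mex{0,1} = 2
g(6) = mex{1,2} = 0
g(7) = mex{0,2} = 1
g(8) = mex{0,1} = 2
g(9) = mex{1,2} = 0
g(10) = mex{0,2} = 1
g(11) = mex{0,1} = 2
g(12) = mex{1,2} = 0
g(13) = mex{0,2} = 1
So g(13) = 1.
The value of a disjunctive sum is the nim-sum of the parts.
Combined value = 2 ⊕ 1 = 3.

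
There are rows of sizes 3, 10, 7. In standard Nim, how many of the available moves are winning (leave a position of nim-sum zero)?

1

Compute the nim-sum pairwise:
3 ⊕ 10 = 9
9 ⊕ 7 = 14
The overall nim-sum is X = 14. A row of size p has a winning move iff p XOR X < p (reduce it to p XOR X).
  3: 3 XOR 14 = 13 ≥ 3 — no move.
  10: 10 XOR 14 = 4 < 10 — winning move (to 4).
  7: 7 XOR 14 = 9 ≥ 7 — no move.
That gives 1 winning move.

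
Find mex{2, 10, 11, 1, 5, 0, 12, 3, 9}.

The values 0, 1, 2, 3 are all present; 4 is the first non-negative integer missing from the set.

4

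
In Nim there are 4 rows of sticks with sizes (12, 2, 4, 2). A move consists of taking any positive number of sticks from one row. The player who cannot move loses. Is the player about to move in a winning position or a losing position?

Nim-sum: 12 XOR 2 XOR 4 XOR 2 = 8.
The nim-sum is 8 ≠ 0, so this is an N-position: the player to move can win.

Winning position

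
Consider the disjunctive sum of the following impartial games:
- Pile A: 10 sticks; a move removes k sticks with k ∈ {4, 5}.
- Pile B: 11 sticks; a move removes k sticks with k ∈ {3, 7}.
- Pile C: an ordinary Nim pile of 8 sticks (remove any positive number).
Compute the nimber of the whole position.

Grundy values for pile A (subtraction set {4, 5}):
g(0) = mex{} = 0
g(1) = mex{} = 0
g(2) = mex{} = 0
g(3) = mex{} = 0
g(4) = mex{0} = 1
g(5) = mex{0} = 1
g(6) = mex{0} = 1
g(7) = mex{0} = 1
g(8) = mex{0,1} = 2
g(9) = mex{1} = 0
g(10) = mex{1} = 0
So g(10) = 0.
For pile B, compute g(0), g(1), … with moves {3, 7}:
g(0) = mex{} = 0
g(1) = mex{} = 0
g(2) = mex{} = 0
g(3) = mex{0} = 1
g(4) = mex{0} = 1
g(5) = mex{0} = 1
g(6) = mex{1} = 0
g(7) = mex{0,1} = 2
g(8) = mex{0,1} = 2
g(9) = mex{0} = 1
g(10) = mex{1,2} = 0
g(11) = mex{1,2} = 0
So g(11) = 0.
Pile C is a plain Nim pile of size 8, so its Grundy value is 8.
By the Sprague-Grundy theorem, the Grundy value of a sum of independent games is the XOR of the component values.
Combined value = 0 XOR 0 XOR 8 = 8.

8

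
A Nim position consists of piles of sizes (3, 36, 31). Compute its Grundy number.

Nim-sum: 3 XOR 36 XOR 31 = 56.

56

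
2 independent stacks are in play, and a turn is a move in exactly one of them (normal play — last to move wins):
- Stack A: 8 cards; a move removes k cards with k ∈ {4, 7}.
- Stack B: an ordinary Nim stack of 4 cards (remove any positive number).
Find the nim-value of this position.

6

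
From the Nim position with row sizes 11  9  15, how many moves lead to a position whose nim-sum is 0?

Nim-sum: 11 ⊕ 9 ⊕ 15 = 13.
The overall nim-sum is X = 13. A row of size p has a winning move iff p XOR X < p (reduce it to p XOR X).
  11: 11 XOR 13 = 6 < 11 — winning move (to 6).
  9: 9 XOR 13 = 4 < 9 — winning move (to 4).
  15: 15 XOR 13 = 2 < 15 — winning move (to 2).
That gives 3 winning moves.

3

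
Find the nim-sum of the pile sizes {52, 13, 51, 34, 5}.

45

Write each in binary and XOR column by column:
  110100  (52)
  001101  (13)
  110011  (51)
  100010  (34)
  000101  (5)
  ------
  101101  (45)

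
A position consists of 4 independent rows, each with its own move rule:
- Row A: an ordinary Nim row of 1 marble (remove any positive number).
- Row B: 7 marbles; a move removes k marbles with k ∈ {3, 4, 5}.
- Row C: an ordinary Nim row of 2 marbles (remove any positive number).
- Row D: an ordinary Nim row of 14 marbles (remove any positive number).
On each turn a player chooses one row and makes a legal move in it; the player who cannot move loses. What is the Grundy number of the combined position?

15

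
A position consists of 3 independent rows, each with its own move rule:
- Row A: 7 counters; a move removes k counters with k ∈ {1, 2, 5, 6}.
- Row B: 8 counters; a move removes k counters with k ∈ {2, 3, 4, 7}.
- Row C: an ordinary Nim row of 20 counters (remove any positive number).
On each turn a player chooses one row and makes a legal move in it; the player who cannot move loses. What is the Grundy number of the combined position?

21

Build the Grundy sequence for row A with g(k) = mex{g(k−s) : s ∈ {1, 2, 5, 6}, s ≤ k}:
g(0) = mex{} = 0
g(1) = mex{0} = 1
g(2) = mex{0,1} = 2
g(3) = mex{1,2} = 0
g(4) = mex{0,2} = 1
g(5) = mex{0,1} = 2
g(6) = mex{0,1,2} = 3
g(7) = mex{1,2,3} = 0
So g(7) = 0.
For row B, compute g(0), g(1), … with moves {2, 3, 4, 7}:
k:     0  1  2  3  4  5  6  7  8
g(k):  0  0  1  1  2  2  0  3  1
So g(8) = 1.
Row C is a plain Nim row of size 20, so its Grundy value is 20.
By the Sprague-Grundy theorem, the Grundy value of a sum of independent games is the XOR of the component values.
Combined value = 0 ⊕ 1 ⊕ 20 = 21.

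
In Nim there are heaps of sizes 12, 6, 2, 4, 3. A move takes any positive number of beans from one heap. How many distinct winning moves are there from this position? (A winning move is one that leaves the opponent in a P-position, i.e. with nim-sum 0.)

1

Compute the nim-sum pairwise:
12 XOR 6 = 10
10 XOR 2 = 8
8 XOR 4 = 12
12 XOR 3 = 15
The overall nim-sum is X = 15. A heap of size p has a winning move iff p XOR X < p (reduce it to p XOR X).
  12: 12 XOR 15 = 3 < 12 — winning move (to 3).
  6: 6 XOR 15 = 9 ≥ 6 — no move.
  2: 2 XOR 15 = 13 ≥ 2 — no move.
  4: 4 XOR 15 = 11 ≥ 4 — no move.
  3: 3 XOR 15 = 12 ≥ 3 — no move.
That gives 1 winning move.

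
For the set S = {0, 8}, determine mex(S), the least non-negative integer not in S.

1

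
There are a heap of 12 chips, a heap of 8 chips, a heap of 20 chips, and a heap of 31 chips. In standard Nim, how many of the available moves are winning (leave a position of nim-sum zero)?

Write each in binary and XOR column by column:
  01100  (12)
  01000  (8)
  10100  (20)
  11111  (31)
  -----
  01111  (15)
The overall nim-sum is X = 15. A heap of size p has a winning move iff p XOR X < p (reduce it to p XOR X).
  12: 12 XOR 15 = 3 < 12 — winning move (to 3).
  8: 8 XOR 15 = 7 < 8 — winning move (to 7).
  20: 20 XOR 15 = 27 ≥ 20 — no move.
  31: 31 XOR 15 = 16 < 31 — winning move (to 16).
That gives 3 winning moves.

3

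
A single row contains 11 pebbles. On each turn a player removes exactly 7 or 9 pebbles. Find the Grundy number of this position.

1

Compute g(0), g(1), … for moves {7, 9}:
g(0) = mex{} = 0
g(1) = mex{} = 0
g(2) = mex{} = 0
g(3) = mex{} = 0
g(4) = mex{} = 0
g(5) = mex{} = 0
g(6) = mex{} = 0
g(7) = mex{0} = 1
g(8) = mex{0} = 1
g(9) = mex{0} = 1
g(10) = mex{0} = 1
g(11) = mex{0} = 1
So g(11) = 1.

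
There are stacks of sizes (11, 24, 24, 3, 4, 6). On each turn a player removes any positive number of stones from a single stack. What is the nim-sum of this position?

10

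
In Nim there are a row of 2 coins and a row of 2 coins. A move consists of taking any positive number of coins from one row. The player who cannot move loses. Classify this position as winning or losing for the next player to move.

Nim-sum: 2 ⊕ 2 = 0.
The nim-sum is 0, so this is a P-position: the player to move is in a losing position under optimal play.

Losing position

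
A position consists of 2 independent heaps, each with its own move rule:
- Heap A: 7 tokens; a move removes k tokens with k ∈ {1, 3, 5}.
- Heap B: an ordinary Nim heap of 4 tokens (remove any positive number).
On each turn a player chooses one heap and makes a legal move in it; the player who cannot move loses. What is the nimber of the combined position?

For heap A, compute g(0), g(1), … with moves {1, 3, 5}:
k:     0  1  2  3  4  5  6  7
g(k):  0  1  0  1  0  1  0  1
So g(7) = 1.
Heap B is a plain Nim heap of size 4, so its Grundy value is 4.
The value of a disjunctive sum is the nim-sum of the parts.
Combined value = 1 XOR 4 = 5.

5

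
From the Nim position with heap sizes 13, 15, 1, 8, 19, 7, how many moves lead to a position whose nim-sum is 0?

1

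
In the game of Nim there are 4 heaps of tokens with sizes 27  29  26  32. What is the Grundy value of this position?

60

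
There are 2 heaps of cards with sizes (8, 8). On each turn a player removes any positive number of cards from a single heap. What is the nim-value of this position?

0

Nim-sum: 8 ^ 8 = 0.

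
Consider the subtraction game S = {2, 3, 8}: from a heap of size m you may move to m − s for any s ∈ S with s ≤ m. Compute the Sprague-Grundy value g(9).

Build the Grundy sequence with g(k) = mex{g(k−s) : s ∈ {2, 3, 8}, s ≤ k}:
k:     0  1  2  3  4  5  6  7  8  9
g(k):  0  0  1  1  2  0  0  1  1  2
So g(9) = 2.

2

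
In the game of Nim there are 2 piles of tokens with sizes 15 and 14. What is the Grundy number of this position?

1

Nim-sum: 15 XOR 14 = 1.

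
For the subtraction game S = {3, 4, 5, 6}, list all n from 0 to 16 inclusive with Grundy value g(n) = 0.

0, 1, 2, 9, 10, 11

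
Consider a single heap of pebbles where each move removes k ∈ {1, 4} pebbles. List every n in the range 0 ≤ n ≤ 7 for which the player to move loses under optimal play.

Compute g(0), g(1), … for moves {1, 4}:
k:     0  1  2  3  4  5  6  7
g(k):  0  1  0  1  2  0  1  0
The P-positions (g = 0) in 0..7 are 0, 2, 5, 7.

0, 2, 5, 7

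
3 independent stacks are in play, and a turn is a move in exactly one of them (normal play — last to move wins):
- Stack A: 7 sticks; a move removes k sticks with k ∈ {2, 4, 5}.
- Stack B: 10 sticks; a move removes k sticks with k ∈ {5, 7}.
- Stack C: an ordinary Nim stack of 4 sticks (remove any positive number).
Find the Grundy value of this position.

For stack A, compute g(0), g(1), … with moves {2, 4, 5}:
k:     0  1  2  3  4  5  6  7
g(k):  0  0  1  1  2  2  3  0
So g(7) = 0.
Build the Grundy sequence for stack B with g(k) = mex{g(k−s) : s ∈ {5, 7}, s ≤ k}:
g(0) = mex{} = 0
g(1) = mex{} = 0
g(2) = mex{} = 0
g(3) = mex{} = 0
g(4) = mex{} = 0
g(5) = mex{0} = 1
g(6) = mex{0} = 1
g(7) = mex{0} = 1
g(8) = mex{0} = 1
g(9) = mex{0} = 1
g(10) = mex{0,1} = 2
So g(10) = 2.
Stack C is a plain Nim stack of size 4, so its Grundy value is 4.
By the Sprague-Grundy theorem, the Grundy value of a sum of independent games is the XOR of the component values.
Combined value = 0 XOR 2 XOR 4 = 6.

6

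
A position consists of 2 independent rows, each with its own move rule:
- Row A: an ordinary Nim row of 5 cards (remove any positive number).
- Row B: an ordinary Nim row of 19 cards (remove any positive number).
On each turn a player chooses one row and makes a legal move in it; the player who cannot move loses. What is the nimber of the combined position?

22

Row A is a plain Nim row of size 5, so its Grundy value is 5.
Row B is a plain Nim row of size 19, so its Grundy value is 19.
The value of a disjunctive sum is the nim-sum of the parts.
Combined value = 5 XOR 19 = 22.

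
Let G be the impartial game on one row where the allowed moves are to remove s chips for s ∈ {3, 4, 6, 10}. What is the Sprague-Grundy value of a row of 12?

Compute g(0), g(1), … for moves {3, 4, 6, 10}:
k:     0  1  2  3  4  5  6  7  8  9 10 11 12
g(k):  0  0  0  1  1  1  2  2  2  0  3  3  1
So g(12) = 1.

1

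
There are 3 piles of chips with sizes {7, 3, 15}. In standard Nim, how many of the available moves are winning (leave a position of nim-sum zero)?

Nim-sum: 7 XOR 3 XOR 15 = 11.
The overall nim-sum is X = 11. A pile of size p has a winning move iff p XOR X < p (reduce it to p XOR X).
  7: 7 XOR 11 = 12 ≥ 7 — no move.
  3: 3 XOR 11 = 8 ≥ 3 — no move.
  15: 15 XOR 11 = 4 < 15 — winning move (to 4).
That gives 1 winning move.

1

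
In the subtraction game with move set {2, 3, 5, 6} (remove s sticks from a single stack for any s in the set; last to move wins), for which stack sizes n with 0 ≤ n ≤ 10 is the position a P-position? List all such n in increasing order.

0, 1, 8, 9

Build the Grundy sequence with g(k) = mex{g(k−s) : s ∈ {2, 3, 5, 6}, s ≤ k}:
g(0) = mex{} = 0
g(1) = mex{} = 0
g(2) = mex{0} = 1
g(3) = mex{0} = 1
g(4) = mex{0,1} = 2
g(5) = mex{0,1} = 2
g(6) = mex{0,1,2} = 3
g(7) = mex{0,1,2} = 3
g(8) = mex{1,2,3} = 0
g(9) = mex{1,2,3} = 0
g(10) = mex{0,2,3} = 1
The P-positions (g = 0) in 0..10 are 0, 1, 8, 9.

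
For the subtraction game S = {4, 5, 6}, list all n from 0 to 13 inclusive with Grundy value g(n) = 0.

Grundy values for subtraction set {4, 5, 6}:
k:     0  1  2  3  4  5  6  7  8  9 10 11 12 13
g(k):  0  0  0  0  1  1  1  1  2  2  0  0  0  0
The P-positions (g = 0) in 0..13 are 0, 1, 2, 3, 10, 11, 12, 13.

0, 1, 2, 3, 10, 11, 12, 13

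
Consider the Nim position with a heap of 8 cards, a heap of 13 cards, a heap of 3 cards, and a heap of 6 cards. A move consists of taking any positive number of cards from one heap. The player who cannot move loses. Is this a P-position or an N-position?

In binary:
  1000  (8)
  1101  (13)
  0011  (3)
  0110  (6)
  ----
  0000  (0)
The nim-sum is 0, so this is a P-position: the player to move is in a losing position under optimal play.

P-position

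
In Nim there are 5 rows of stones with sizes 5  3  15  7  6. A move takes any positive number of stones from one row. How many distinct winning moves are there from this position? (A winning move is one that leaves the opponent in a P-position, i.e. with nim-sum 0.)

Write each in binary and XOR column by column:
  0101  (5)
  0011  (3)
  1111  (15)
  0111  (7)
  0110  (6)
  ----
  1000  (8)
The overall nim-sum is X = 8. A row of size p has a winning move iff p XOR X < p (reduce it to p XOR X).
  5: 5 XOR 8 = 13 ≥ 5 — no move.
  3: 3 XOR 8 = 11 ≥ 3 — no move.
  15: 15 XOR 8 = 7 < 15 — winning move (to 7).
  7: 7 XOR 8 = 15 ≥ 7 — no move.
  6: 6 XOR 8 = 14 ≥ 6 — no move.
That gives 1 winning move.

1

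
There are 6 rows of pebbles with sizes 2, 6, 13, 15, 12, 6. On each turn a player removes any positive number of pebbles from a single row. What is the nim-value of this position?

Nim-sum: 2 ^ 6 ^ 13 ^ 15 ^ 12 ^ 6 = 12.

12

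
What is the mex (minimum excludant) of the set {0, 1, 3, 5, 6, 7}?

2

The values 0, 1 are all present; 2 is the first non-negative integer missing from the set.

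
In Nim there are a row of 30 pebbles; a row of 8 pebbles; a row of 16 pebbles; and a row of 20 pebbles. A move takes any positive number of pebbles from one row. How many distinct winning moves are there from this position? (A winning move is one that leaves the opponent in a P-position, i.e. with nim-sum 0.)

3

Nim-sum: 30 ^ 8 ^ 16 ^ 20 = 18.
The overall nim-sum is X = 18. A row of size p has a winning move iff p XOR X < p (reduce it to p XOR X).
  30: 30 XOR 18 = 12 < 30 — winning move (to 12).
  8: 8 XOR 18 = 26 ≥ 8 — no move.
  16: 16 XOR 18 = 2 < 16 — winning move (to 2).
  20: 20 XOR 18 = 6 < 20 — winning move (to 6).
That gives 3 winning moves.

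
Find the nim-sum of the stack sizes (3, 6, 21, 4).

Write each in binary and XOR column by column:
  00011  (3)
  00110  (6)
  10101  (21)
  00100  (4)
  -----
  10100  (20)

20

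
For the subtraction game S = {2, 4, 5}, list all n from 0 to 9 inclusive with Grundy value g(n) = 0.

0, 1, 7, 8

Compute g(0), g(1), … for moves {2, 4, 5}:
k:     0  1  2  3  4  5  6  7  8  9
g(k):  0  0  1  1  2  2  3  0  0  1
The P-positions (g = 0) in 0..9 are 0, 1, 7, 8.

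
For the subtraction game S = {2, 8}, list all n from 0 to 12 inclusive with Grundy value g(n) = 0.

0, 1, 4, 5, 10, 11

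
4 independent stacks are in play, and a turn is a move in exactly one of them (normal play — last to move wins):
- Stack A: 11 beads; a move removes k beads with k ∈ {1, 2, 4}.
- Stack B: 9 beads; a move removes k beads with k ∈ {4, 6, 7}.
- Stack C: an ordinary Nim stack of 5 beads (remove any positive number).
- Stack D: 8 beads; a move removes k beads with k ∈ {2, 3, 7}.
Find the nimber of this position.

4

Grundy values for stack A (subtraction set {1, 2, 4}):
k:     0  1  2  3  4  5  6  7  8  9 10 11
g(k):  0  1  2  0  1  2  0  1  2  0  1  2
So g(11) = 2.
For stack B, compute g(0), g(1), … with moves {4, 6, 7}:
g(0) = mex{} = 0
g(1) = mex{} = 0
g(2) = mex{} = 0
g(3) = mex{} = 0
g(4) = mex{0} = 1
g(5) = mex{0} = 1
g(6) = mex{0} = 1
g(7) = mex{0} = 1
g(8) = mex{0,1} = 2
g(9) = mex{0,1} = 2
So g(9) = 2.
Stack C is a plain Nim stack of size 5, so its Grundy value is 5.
Build the Grundy sequence for stack D with g(k) = mex{g(k−s) : s ∈ {2, 3, 7}, s ≤ k}:
k:     0  1  2  3  4  5  6  7  8
g(k):  0  0  1  1  2  0  0  1  1
So g(8) = 1.
By the Sprague-Grundy theorem, the Grundy value of a sum of independent games is the XOR of the component values.
Combined value = 2 ⊕ 2 ⊕ 5 ⊕ 1 = 4.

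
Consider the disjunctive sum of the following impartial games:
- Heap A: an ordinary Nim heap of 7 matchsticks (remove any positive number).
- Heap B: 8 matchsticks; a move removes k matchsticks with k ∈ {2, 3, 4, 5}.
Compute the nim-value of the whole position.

Heap A is a plain Nim heap of size 7, so its Grundy value is 7.
For heap B, compute g(0), g(1), … with moves {2, 3, 4, 5}:
g(0) = mex{} = 0
g(1) = mex{} = 0
g(2) = mex{0} = 1
g(3) = mex{0} = 1
g(4) = mex{0,1} = 2
g(5) = mex{0,1} = 2
g(6) = mex{0,1,2} = 3
g(7) = mex{1,2} = 0
g(8) = mex{1,2,3} = 0
So g(8) = 0.
By the Sprague-Grundy theorem, the Grundy value of a sum of independent games is the XOR of the component values.
Combined value = 7 ⊕ 0 = 7.

7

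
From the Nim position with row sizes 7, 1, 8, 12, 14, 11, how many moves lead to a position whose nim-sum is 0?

Nim-sum: 7 ^ 1 ^ 8 ^ 12 ^ 14 ^ 11 = 7.
The overall nim-sum is X = 7. A row of size p has a winning move iff p XOR X < p (reduce it to p XOR X).
  7: 7 XOR 7 = 0 < 7 — winning move (to 0).
  1: 1 XOR 7 = 6 ≥ 1 — no move.
  8: 8 XOR 7 = 15 ≥ 8 — no move.
  12: 12 XOR 7 = 11 < 12 — winning move (to 11).
  14: 14 XOR 7 = 9 < 14 — winning move (to 9).
  11: 11 XOR 7 = 12 ≥ 11 — no move.
That gives 3 winning moves.

3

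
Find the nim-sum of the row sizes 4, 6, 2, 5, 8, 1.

12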